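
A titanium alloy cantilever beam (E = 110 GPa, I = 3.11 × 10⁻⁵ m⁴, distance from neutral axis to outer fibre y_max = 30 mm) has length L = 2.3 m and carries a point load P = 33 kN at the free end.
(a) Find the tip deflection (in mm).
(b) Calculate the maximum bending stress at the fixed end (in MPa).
(a) Tip deflection of a cantilever with an end point load: δ = P·L^3 / (3·E·I). Convert P = 33 kN = 33000 N, E = 110 GPa = 1.1 × 10¹¹ Pa.
  δ = (33000 × 2.3^3) / (3 × (1.1 × 10¹¹) × (3.11 × 10⁻⁵)) = 0.03912 m = 39.12 mm
(b) Maximum bending moment at the fixed end: M = P·L = 33000 × 2.3 = 75900 N·m. Convert y_max = 30 mm = 0.03 m.
  σ = M·y_max / I = (75900 × 0.03) / (3.11 × 10⁻⁵) = 7.322 × 10⁷ Pa = 73.22 MPa
Final answer: (a) δ = 39.12 mm, (b) σ = 73.22 MPa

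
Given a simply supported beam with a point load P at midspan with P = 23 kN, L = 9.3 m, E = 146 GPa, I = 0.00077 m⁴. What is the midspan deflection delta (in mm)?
Model: a simply supported beam with a point load P at midspan, so delta = (P·L^3) / (48·E·I).
Convert to SI units:
  P = 23 kN = 23000 N
  E = 146 GPa = 1.46 × 10¹¹ Pa
Substitute:
  delta = (23000 × 9.3^3) / (48 × (1.46 × 10¹¹) × 0.00077)
  delta = 0.003428 m
Convert: delta = 0.003428 m = 3.428 mm
Final answer: delta = 3.428 mm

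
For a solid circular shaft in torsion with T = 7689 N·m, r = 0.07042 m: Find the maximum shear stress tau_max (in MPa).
Model: a solid circular shaft in torsion, so tau_max = (2·T) / (π·r^3).
Substitute:
  tau_max = (2 × 7689) / (π × 0.07042^3)
  tau_max = 1.402 × 10⁷ Pa
Convert: tau_max = 1.402 × 10⁷ Pa = 14.02 MPa
Final answer: tau_max = 14.02 MPa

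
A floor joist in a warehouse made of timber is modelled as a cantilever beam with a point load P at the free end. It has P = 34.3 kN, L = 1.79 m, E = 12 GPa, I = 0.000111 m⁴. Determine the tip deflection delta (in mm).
Model: a cantilever beam with a point load P at the free end, so delta = (P·L^3) / (3·E·I).
Convert to SI units:
  P = 34.3 kN = 34300 N
  E = 12 GPa = 1.2 × 10¹⁰ Pa
Substitute:
  delta = (34300 × 1.79^3) / (3 × (1.2 × 10¹⁰) × 0.000111)
  delta = 0.04923 m
Convert: delta = 0.04923 m = 49.23 mm
Final answer: delta = 49.23 mm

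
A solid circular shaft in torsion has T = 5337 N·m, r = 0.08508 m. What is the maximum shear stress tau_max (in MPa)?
Model: a solid circular shaft in torsion, so tau_max = (2·T) / (π·r^3).
Substitute:
  tau_max = (2 × 5337) / (π × 0.08508^3)
  tau_max = 5.517 × 10⁶ Pa
Convert: tau_max = 5.517 × 10⁶ Pa = 5.517 MPa
Final answer: tau_max = 5.517 MPa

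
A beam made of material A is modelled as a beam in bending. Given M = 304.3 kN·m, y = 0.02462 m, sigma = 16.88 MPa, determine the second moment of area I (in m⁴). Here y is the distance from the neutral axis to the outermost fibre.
Model: a beam in bending, so sigma = (M·y) / I.
Solve for I: I = (M·y) / sigma.
Convert to SI units:
  M = 304.3 kN·m = 304300 N·m
  sigma = 16.88 MPa = 1.688 × 10⁷ Pa
Substitute:
  I = (304300 × 0.02462) / (1.688 × 10⁷)
  I = 0.0004438 m⁴
Final answer: I = 0.0004438 m⁴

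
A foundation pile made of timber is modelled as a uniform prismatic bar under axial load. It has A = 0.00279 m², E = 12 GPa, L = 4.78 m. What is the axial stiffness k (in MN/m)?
Model: a uniform prismatic bar under axial load, so k = (A·E) / L.
Convert to SI units:
  E = 12 GPa = 1.2 × 10¹⁰ Pa
Substitute:
  k = (0.00279 × (1.2 × 10¹⁰)) / 4.78
  k = 7.004 × 10⁶ N/m
Convert: k = 7.004 × 10⁶ N/m = 7.004 MN/m
Final answer: k = 7.004 MN/m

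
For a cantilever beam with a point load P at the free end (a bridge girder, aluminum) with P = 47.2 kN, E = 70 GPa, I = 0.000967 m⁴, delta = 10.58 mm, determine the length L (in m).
Model: a cantilever beam with a point load P at the free end, so delta = (P·L^3) / (3·E·I).
Solve for L: L = ((3·delta·E·I) / P)^(1/3).
Convert to SI units:
  P = 47.2 kN = 47200 N
  E = 70 GPa = 7 × 10¹⁰ Pa
  delta = 10.58 mm = 0.01058 m
Substitute:
  L = ((3 × 0.01058 × (7 × 10¹⁰) × 0.000967) / 47200)^(1/3)
  L = 3.571 m
Final answer: L = 3.571 m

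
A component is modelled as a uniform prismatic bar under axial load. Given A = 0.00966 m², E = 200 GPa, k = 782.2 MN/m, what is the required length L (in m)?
Model: a uniform prismatic bar under axial load, so k = (A·E) / L.
Solve for L: L = (A·E) / k.
Convert to SI units:
  E = 200 GPa = 2 × 10¹¹ Pa
  k = 782.2 MN/m = 7.822 × 10⁸ N/m
Substitute:
  L = (0.00966 × (2 × 10¹¹)) / (7.822 × 10⁸)
  L = 2.47 m
Final answer: L = 2.47 m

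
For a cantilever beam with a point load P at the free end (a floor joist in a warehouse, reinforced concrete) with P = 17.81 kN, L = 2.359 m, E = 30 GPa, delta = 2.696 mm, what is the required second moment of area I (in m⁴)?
Model: a cantilever beam with a point load P at the free end, so delta = (P·L^3) / (3·E·I).
Solve for I: I = (P·L^3) / (3·delta·E).
Convert to SI units:
  P = 17.81 kN = 17810 N
  E = 30 GPa = 3 × 10¹⁰ Pa
  delta = 2.696 mm = 0.002696 m
Substitute:
  I = (17810 × 2.359^3) / (3 × 0.002696 × (3 × 10¹⁰))
  I = 0.0009636 m⁴
Final answer: I = 0.0009636 m⁴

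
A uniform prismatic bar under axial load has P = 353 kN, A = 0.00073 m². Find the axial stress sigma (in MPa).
Model: a uniform prismatic bar under axial load, so sigma = P / A.
Convert to SI units:
  P = 353 kN = 353000 N
Substitute:
  sigma = 353000 / 0.00073
  sigma = 4.836 × 10⁸ Pa
Convert: sigma = 4.836 × 10⁸ Pa = 483.6 MPa
Final answer: sigma = 483.6 MPa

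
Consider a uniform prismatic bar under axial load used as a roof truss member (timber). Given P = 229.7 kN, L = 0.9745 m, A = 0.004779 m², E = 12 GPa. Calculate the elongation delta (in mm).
Model: a uniform prismatic bar under axial load, so delta = (P·L) / (A·E).
Convert to SI units:
  P = 229.7 kN = 229700 N
  E = 12 GPa = 1.2 × 10¹⁰ Pa
Substitute:
  delta = (229700 × 0.9745) / (0.004779 × (1.2 × 10¹⁰))
  delta = 0.003903 m
Convert: delta = 0.003903 m = 3.903 mm
Final answer: delta = 3.903 mm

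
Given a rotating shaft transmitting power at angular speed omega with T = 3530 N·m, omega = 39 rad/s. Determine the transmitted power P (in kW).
Model: a rotating shaft transmitting power at angular speed omega, so P = T·omega.
Substitute:
  P = 3530 × 39
  P = 137700 W
Convert: P = 137700 W = 137.7 kW
Final answer: P = 137.7 kW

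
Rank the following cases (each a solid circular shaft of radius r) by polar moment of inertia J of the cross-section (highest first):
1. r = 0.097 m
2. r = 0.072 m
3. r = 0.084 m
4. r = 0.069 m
Model: a solid circular shaft of radius r, so J = (π·r^4) / 2 (SI units).
  Case 1: J = (π × 0.097^4) / 2 = 0.0001391 m⁴
  Case 2: J = (π × 0.072^4) / 2 = 4.221 × 10⁻⁵ m⁴
  Case 3: J = (π × 0.084^4) / 2 = 7.821 × 10⁻⁵ m⁴
  Case 4: J = (π × 0.069^4) / 2 = 3.561 × 10⁻⁵ m⁴
Ordering: 0.0001391 m⁴ (case 1) > 7.821 × 10⁻⁵ m⁴ (case 3) > 4.221 × 10⁻⁵ m⁴ (case 2) > 3.561 × 10⁻⁵ m⁴ (case 4)
Final answer: 1, 3, 2, 4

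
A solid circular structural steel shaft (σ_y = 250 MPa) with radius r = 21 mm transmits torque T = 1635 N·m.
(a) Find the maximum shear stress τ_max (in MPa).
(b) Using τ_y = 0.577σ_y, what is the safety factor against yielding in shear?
(a) For a solid circular shaft, τ_max = T·r/J with J = π·r^4/2, i.e. τ_max = 2·T / (π·r^3). Convert r = 21 mm = 0.021 m.
  τ_max = (2 × 1635) / (π × 0.021^3) = 1.124 × 10⁸ Pa = 112.4 MPa
(b) τ_y = 0.577 × 250 = 144.25 MPa
  SF = τ_y/τ_max = 144.25 / 112.4 = 1.283
Final answer: (a) τ_max = 112.4 MPa, (b) SF = 1.283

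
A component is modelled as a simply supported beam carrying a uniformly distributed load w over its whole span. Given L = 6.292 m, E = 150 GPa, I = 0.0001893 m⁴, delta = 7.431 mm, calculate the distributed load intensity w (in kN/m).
Model: a simply supported beam carrying a uniformly distributed load w over its whole span, so delta = (5·w·L^4) / (384·E·I).
Solve for w: w = (384·delta·E·I) / (5·L^4).
Convert to SI units:
  E = 150 GPa = 1.5 × 10¹¹ Pa
  delta = 7.431 mm = 0.007431 m
Substitute:
  w = (384 × 0.007431 × (1.5 × 10¹¹) × 0.0001893) / (5 × 6.292^4)
  w = 10340 N/m
Convert: w = 10340 N/m = 10.34 kN/m
Final answer: w = 10.34 kN/m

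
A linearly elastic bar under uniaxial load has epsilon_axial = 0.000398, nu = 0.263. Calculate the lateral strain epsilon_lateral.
Model: a linearly elastic bar under uniaxial load, so epsilon_lateral = -nu·epsilon_axial.
Substitute:
  epsilon_lateral = -(0.263 × 0.000398)
  epsilon_lateral = -0.0001047
Final answer: epsilon_lateral = -0.0001047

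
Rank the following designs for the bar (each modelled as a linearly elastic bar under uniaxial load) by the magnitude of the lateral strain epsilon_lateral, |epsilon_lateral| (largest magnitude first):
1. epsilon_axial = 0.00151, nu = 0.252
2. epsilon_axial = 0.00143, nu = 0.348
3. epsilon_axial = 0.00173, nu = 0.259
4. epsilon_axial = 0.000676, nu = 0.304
Model: a linearly elastic bar under uniaxial load, so epsilon_lateral = -nu·epsilon_axial (SI units).
  Case 1: epsilon_lateral = -(0.252 × 0.00151) = -0.0003805
  Case 2: epsilon_lateral = -(0.348 × 0.00143) = -0.0004976
  Case 3: epsilon_lateral = -(0.259 × 0.00173) = -0.0004481
  Case 4: epsilon_lateral = -(0.304 × 0.000676) = -0.0002055
Ordering by |epsilon_lateral|: 0.0004976 (case 2) > 0.0004481 (case 3) > 0.0003805 (case 1) > 0.0002055 (case 4)
Final answer: 2, 3, 1, 4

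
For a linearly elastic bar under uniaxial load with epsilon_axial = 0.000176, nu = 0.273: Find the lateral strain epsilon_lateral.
Model: a linearly elastic bar under uniaxial load, so epsilon_lateral = -nu·epsilon_axial.
Substitute:
  epsilon_lateral = -(0.273 × 0.000176)
  epsilon_lateral = -4.805 × 10⁻⁵
Final answer: epsilon_lateral = -4.805 × 10⁻⁵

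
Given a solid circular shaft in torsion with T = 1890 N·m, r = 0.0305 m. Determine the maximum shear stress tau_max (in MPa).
Model: a solid circular shaft in torsion, so tau_max = (2·T) / (π·r^3).
Substitute:
  tau_max = (2 × 1890) / (π × 0.0305^3)
  tau_max = 4.241 × 10⁷ Pa
Convert: tau_max = 4.241 × 10⁷ Pa = 42.41 MPa
Final answer: tau_max = 42.41 MPa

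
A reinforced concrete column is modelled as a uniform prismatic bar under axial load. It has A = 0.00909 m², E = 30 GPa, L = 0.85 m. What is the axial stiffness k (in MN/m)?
Model: a uniform prismatic bar under axial load, so k = (A·E) / L.
Convert to SI units:
  E = 30 GPa = 3 × 10¹⁰ Pa
Substitute:
  k = (0.00909 × (3 × 10¹⁰)) / 0.85
  k = 3.208 × 10⁸ N/m
Convert: k = 3.208 × 10⁸ N/m = 320.8 MN/m
Final answer: k = 320.8 MN/m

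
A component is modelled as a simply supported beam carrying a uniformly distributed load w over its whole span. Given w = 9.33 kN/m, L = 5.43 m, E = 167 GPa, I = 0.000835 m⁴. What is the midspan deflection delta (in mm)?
Model: a simply supported beam carrying a uniformly distributed load w over its whole span, so delta = (5·w·L^4) / (384·E·I).
Convert to SI units:
  w = 9.33 kN/m = 9330 N/m
  E = 167 GPa = 1.67 × 10¹¹ Pa
Substitute:
  delta = (5 × 9330 × 5.43^4) / (384 × (1.67 × 10¹¹) × 0.000835)
  delta = 0.0007574 m
Convert: delta = 0.0007574 m = 0.7574 mm
Final answer: delta = 0.7574 mm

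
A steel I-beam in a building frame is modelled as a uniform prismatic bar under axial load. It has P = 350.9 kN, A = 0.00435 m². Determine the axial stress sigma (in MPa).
Model: a uniform prismatic bar under axial load, so sigma = P / A.
Convert to SI units:
  P = 350.9 kN = 350900 N
Substitute:
  sigma = 350900 / 0.00435
  sigma = 8.067 × 10⁷ Pa
Convert: sigma = 8.067 × 10⁷ Pa = 80.67 MPa
Final answer: sigma = 80.67 MPa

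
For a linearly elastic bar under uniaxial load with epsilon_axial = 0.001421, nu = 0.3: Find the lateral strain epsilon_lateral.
Model: a linearly elastic bar under uniaxial load, so epsilon_lateral = -nu·epsilon_axial.
Substitute:
  epsilon_lateral = -(0.3 × 0.001421)
  epsilon_lateral = -0.0004263
Final answer: epsilon_lateral = -0.0004263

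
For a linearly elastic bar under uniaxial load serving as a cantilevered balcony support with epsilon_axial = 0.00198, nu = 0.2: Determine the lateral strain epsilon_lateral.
Model: a linearly elastic bar under uniaxial load, so epsilon_lateral = -nu·epsilon_axial.
Substitute:
  epsilon_lateral = -(0.2 × 0.00198)
  epsilon_lateral = -0.000396
Final answer: epsilon_lateral = -0.000396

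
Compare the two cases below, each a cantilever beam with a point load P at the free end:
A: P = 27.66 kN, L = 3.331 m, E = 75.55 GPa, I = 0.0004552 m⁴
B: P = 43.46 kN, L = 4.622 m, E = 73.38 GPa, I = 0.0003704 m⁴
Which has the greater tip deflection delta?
Model: a cantilever beam with a point load P at the free end, so delta = (P·L^3) / (3·E·I) (SI units).
  A: delta = (27660 × 3.331^3) / (3 × (7.555 × 10¹⁰) × 0.0004552) = 0.009909 m = 9.909 mm
  B: delta = (43460 × 4.622^3) / (3 × (7.338 × 10¹⁰) × 0.0003704) = 0.05263 m = 52.63 mm
52.63 mm > 9.909 mm, so B is larger.
Final answer: B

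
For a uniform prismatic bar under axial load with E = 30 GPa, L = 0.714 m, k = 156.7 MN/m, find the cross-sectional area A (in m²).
Model: a uniform prismatic bar under axial load, so k = (A·E) / L.
Solve for A: A = (k·L) / E.
Convert to SI units:
  E = 30 GPa = 3 × 10¹⁰ Pa
  k = 156.7 MN/m = 1.567 × 10⁸ N/m
Substitute:
  A = ((1.567 × 10⁸) × 0.714) / (3 × 10¹⁰)
  A = 0.003729 m²
Final answer: A = 0.003729 m²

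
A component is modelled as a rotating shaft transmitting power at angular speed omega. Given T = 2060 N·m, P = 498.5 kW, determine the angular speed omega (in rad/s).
Model: a rotating shaft transmitting power at angular speed omega, so P = T·omega.
Solve for omega: omega = P / T.
Convert to SI units:
  P = 498.5 kW = 498500 W
Substitute:
  omega = 498500 / 2060
  omega = 242 rad/s
Final answer: omega = 242 rad/s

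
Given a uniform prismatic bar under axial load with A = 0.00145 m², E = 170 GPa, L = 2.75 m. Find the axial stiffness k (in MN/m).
Model: a uniform prismatic bar under axial load, so k = (A·E) / L.
Convert to SI units:
  E = 170 GPa = 1.7 × 10¹¹ Pa
Substitute:
  k = (0.00145 × (1.7 × 10¹¹)) / 2.75
  k = 8.964 × 10⁷ N/m
Convert: k = 8.964 × 10⁷ N/m = 89.64 MN/m
Final answer: k = 89.64 MN/m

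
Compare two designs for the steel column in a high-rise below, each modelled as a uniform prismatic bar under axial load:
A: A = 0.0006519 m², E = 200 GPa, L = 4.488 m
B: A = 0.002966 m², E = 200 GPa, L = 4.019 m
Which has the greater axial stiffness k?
Model: a uniform prismatic bar under axial load, so k = (A·E) / L (SI units).
  A: k = (0.0006519 × (2 × 10¹¹)) / 4.488 = 2.905 × 10⁷ N/m = 29.05 MN/m
  B: k = (0.002966 × (2 × 10¹¹)) / 4.019 = 1.476 × 10⁸ N/m = 147.6 MN/m
147.6 MN/m > 29.05 MN/m, so B is larger.
Final answer: B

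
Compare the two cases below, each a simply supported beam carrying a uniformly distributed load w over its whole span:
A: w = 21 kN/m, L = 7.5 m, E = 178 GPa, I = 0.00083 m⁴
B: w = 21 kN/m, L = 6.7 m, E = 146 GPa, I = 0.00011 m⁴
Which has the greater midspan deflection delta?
Model: a simply supported beam carrying a uniformly distributed load w over its whole span, so delta = (5·w·L^4) / (384·E·I) (SI units).
  A: delta = (5 × 21000 × 7.5^4) / (384 × (1.78 × 10¹¹) × 0.00083) = 0.005856 m = 5.856 mm
  B: delta = (5 × 21000 × 6.7^4) / (384 × (1.46 × 10¹¹) × 0.00011) = 0.03431 m = 34.31 mm
34.31 mm > 5.856 mm, so B is larger.
Final answer: B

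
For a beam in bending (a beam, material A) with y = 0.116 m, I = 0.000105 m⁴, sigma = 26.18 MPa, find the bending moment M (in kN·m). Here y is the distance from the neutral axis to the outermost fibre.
Model: a beam in bending, so sigma = (M·y) / I.
Solve for M: M = (sigma·I) / y.
Convert to SI units:
  sigma = 26.18 MPa = 2.618 × 10⁷ Pa
Substitute:
  M = ((2.618 × 10⁷) × 0.000105) / 0.116
  M = 23700 N·m
Convert: M = 23700 N·m = 23.7 kN·m
Final answer: M = 23.7 kN·m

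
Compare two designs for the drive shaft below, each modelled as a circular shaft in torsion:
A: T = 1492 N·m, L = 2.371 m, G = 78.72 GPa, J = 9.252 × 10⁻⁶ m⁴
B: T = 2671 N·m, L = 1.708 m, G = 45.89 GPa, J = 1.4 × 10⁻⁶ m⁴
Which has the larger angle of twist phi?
Model: a circular shaft in torsion, so phi = (T·L) / (G·J) (SI units).
  A: phi = (1492 × 2.371) / ((7.872 × 10¹⁰) × (9.252 × 10⁻⁶)) = 0.004857 rad = 0.2783°
  B: phi = (2671 × 1.708) / ((4.589 × 10¹⁰) × (1.4 × 10⁻⁶)) = 0.07101 rad = 4.069°
4.069° > 0.2783°, so B is larger.
Final answer: B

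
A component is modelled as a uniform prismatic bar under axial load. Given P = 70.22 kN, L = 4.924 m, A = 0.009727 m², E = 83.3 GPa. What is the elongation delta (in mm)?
Model: a uniform prismatic bar under axial load, so delta = (P·L) / (A·E).
Convert to SI units:
  P = 70.22 kN = 70220 N
  E = 83.3 GPa = 8.33 × 10¹⁰ Pa
Substitute:
  delta = (70220 × 4.924) / (0.009727 × (8.33 × 10¹⁰))
  delta = 0.0004267 m
Convert: delta = 0.0004267 m = 0.4267 mm
Final answer: delta = 0.4267 mm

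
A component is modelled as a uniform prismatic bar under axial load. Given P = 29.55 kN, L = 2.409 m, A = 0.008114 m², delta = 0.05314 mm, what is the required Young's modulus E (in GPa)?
Model: a uniform prismatic bar under axial load, so delta = (P·L) / (A·E).
Solve for E: E = (P·L) / (delta·A).
Convert to SI units:
  P = 29.55 kN = 29550 N
  delta = 0.05314 mm = 5.314 × 10⁻⁵ m
Substitute:
  E = (29550 × 2.409) / ((5.314 × 10⁻⁵) × 0.008114)
  E = 1.651 × 10¹¹ Pa
Convert: E = 1.651 × 10¹¹ Pa = 165.1 GPa
Final answer: E = 165.1 GPa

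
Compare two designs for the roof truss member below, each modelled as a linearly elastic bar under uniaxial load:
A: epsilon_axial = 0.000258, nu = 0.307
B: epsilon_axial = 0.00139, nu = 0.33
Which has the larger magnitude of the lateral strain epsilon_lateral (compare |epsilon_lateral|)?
Model: a linearly elastic bar under uniaxial load, so epsilon_lateral = -nu·epsilon_axial (SI units).
  A: epsilon_lateral = -(0.307 × 0.000258) = -7.921 × 10⁻⁵
  B: epsilon_lateral = -(0.33 × 0.00139) = -0.0004587
|epsilon_lateral|: A = 7.921 × 10⁻⁵, B = 0.0004587, so B is larger in magnitude.
Final answer: B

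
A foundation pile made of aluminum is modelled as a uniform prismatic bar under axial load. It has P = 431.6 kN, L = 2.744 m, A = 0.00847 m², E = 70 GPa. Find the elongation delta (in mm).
Model: a uniform prismatic bar under axial load, so delta = (P·L) / (A·E).
Convert to SI units:
  P = 431.6 kN = 431600 N
  E = 70 GPa = 7 × 10¹⁰ Pa
Substitute:
  delta = (431600 × 2.744) / (0.00847 × (7 × 10¹⁰))
  delta = 0.001997 m
Convert: delta = 0.001997 m = 1.997 mm
Final answer: delta = 1.997 mm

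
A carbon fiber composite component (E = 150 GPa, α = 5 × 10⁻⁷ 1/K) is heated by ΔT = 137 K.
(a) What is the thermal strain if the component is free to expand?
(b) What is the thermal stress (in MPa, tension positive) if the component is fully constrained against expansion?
(a) Free thermal strain ε_th = α·ΔT = (5 × 10⁻⁷) × 137 = 6.85 × 10⁻⁵
(b) Fully constrained, the expansion is suppressed, so σ = -E·α·ΔT. Convert E = 150 GPa = 1.5 × 10¹¹ Pa.
  σ = -(1.5 × 10¹¹) × (5 × 10⁻⁷) × 137 = -1.028 × 10⁷ Pa = -10.28 MPa (compressive)
Final answer: (a) ε_th = 6.85 × 10⁻⁵, (b) σ = -10.28 MPa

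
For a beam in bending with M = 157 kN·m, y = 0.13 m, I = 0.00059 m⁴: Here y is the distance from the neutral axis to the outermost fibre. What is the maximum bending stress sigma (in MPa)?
Model: a beam in bending, so sigma = (M·y) / I.
Convert to SI units:
  M = 157 kN·m = 157000 N·m
Substitute:
  sigma = (157000 × 0.13) / 0.00059
  sigma = 3.459 × 10⁷ Pa
Convert: sigma = 3.459 × 10⁷ Pa = 34.59 MPa
Final answer: sigma = 34.59 MPa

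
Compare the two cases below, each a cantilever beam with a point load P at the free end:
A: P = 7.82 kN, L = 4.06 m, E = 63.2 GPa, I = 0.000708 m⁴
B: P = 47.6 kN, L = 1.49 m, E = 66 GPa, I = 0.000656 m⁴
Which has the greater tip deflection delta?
Model: a cantilever beam with a point load P at the free end, so delta = (P·L^3) / (3·E·I) (SI units).
  A: delta = (7820 × 4.06^3) / (3 × (6.32 × 10¹⁰) × 0.000708) = 0.003899 m = 3.899 mm
  B: delta = (47600 × 1.49^3) / (3 × (6.6 × 10¹⁰) × 0.000656) = 0.001212 m = 1.212 mm
3.899 mm > 1.212 mm, so A is larger.
Final answer: A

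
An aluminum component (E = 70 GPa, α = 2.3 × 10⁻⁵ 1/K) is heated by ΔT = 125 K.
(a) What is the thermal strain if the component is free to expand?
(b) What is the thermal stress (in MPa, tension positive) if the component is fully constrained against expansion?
(a) Free thermal strain ε_th = α·ΔT = (2.3 × 10⁻⁵) × 125 = 0.002875
(b) Fully constrained, the expansion is suppressed, so σ = -E·α·ΔT. Convert E = 70 GPa = 7 × 10¹⁰ Pa.
  σ = -(7 × 10¹⁰) × (2.3 × 10⁻⁵) × 125 = -2.012 × 10⁸ Pa = -201.2 MPa (compressive)
Final answer: (a) ε_th = 0.002875, (b) σ = -201.2 MPa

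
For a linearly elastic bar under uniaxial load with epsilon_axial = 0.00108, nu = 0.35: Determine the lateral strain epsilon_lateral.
Model: a linearly elastic bar under uniaxial load, so epsilon_lateral = -nu·epsilon_axial.
Substitute:
  epsilon_lateral = -(0.35 × 0.00108)
  epsilon_lateral = -0.000378
Final answer: epsilon_lateral = -0.000378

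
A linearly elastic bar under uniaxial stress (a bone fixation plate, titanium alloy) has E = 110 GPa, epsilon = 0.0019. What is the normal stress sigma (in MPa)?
Model: a linearly elastic bar under uniaxial stress, so sigma = E·epsilon.
Convert to SI units:
  E = 110 GPa = 1.1 × 10¹¹ Pa
Substitute:
  sigma = (1.1 × 10¹¹) × 0.0019
  sigma = 2.09 × 10⁸ Pa
Convert: sigma = 2.09 × 10⁸ Pa = 209 MPa
Final answer: sigma = 209 MPa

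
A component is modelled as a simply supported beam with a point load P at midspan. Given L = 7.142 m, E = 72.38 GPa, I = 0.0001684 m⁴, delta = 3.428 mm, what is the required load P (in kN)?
Model: a simply supported beam with a point load P at midspan, so delta = (P·L^3) / (48·E·I).
Solve for P: P = (48·delta·E·I) / L^3.
Convert to SI units:
  E = 72.38 GPa = 7.238 × 10¹⁰ Pa
  delta = 3.428 mm = 0.003428 m
Substitute:
  P = (48 × 0.003428 × (7.238 × 10¹⁰) × 0.0001684) / 7.142^3
  P = 5505 N
Convert: P = 5505 N = 5.505 kN
Final answer: P = 5.505 kN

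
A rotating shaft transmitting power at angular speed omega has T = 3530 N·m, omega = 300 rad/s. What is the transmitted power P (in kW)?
Model: a rotating shaft transmitting power at angular speed omega, so P = T·omega.
Substitute:
  P = 3530 × 300
  P = 1.059 × 10⁶ W
Convert: P = 1.059 × 10⁶ W = 1059 kW
Final answer: P = 1059 kW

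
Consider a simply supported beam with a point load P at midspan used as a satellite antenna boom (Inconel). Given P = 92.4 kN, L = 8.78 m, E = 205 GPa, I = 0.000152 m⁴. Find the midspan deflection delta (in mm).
Model: a simply supported beam with a point load P at midspan, so delta = (P·L^3) / (48·E·I).
Convert to SI units:
  P = 92.4 kN = 92400 N
  E = 205 GPa = 2.05 × 10¹¹ Pa
Substitute:
  delta = (92400 × 8.78^3) / (48 × (2.05 × 10¹¹) × 0.000152)
  delta = 0.04181 m
Convert: delta = 0.04181 m = 41.81 mm
Final answer: delta = 41.81 mm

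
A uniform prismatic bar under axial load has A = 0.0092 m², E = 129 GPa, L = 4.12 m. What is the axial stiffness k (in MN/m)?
Model: a uniform prismatic bar under axial load, so k = (A·E) / L.
Convert to SI units:
  E = 129 GPa = 1.29 × 10¹¹ Pa
Substitute:
  k = (0.0092 × (1.29 × 10¹¹)) / 4.12
  k = 2.881 × 10⁸ N/m
Convert: k = 2.881 × 10⁸ N/m = 288.1 MN/m
Final answer: k = 288.1 MN/m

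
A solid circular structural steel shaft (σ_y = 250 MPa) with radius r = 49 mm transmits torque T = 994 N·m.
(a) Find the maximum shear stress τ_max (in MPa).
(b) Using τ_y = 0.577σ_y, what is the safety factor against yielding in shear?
(a) For a solid circular shaft, τ_max = T·r/J with J = π·r^4/2, i.e. τ_max = 2·T / (π·r^3). Convert r = 49 mm = 0.049 m.
  τ_max = (2 × 994) / (π × 0.049^3) = 5.379 × 10⁶ Pa = 5.379 MPa
(b) τ_y = 0.577 × 250 = 144.25 MPa
  SF = τ_y/τ_max = 144.25 / 5.379 = 26.82
Final answer: (a) τ_max = 5.379 MPa, (b) SF = 26.82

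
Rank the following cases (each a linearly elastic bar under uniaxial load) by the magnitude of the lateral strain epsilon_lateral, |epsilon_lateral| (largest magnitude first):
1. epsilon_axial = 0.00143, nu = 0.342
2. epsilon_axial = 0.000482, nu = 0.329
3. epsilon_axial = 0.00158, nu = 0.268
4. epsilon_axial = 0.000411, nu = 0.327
Model: a linearly elastic bar under uniaxial load, so epsilon_lateral = -nu·epsilon_axial (SI units).
  Case 1: epsilon_lateral = -(0.342 × 0.00143) = -0.0004891
  Case 2: epsilon_lateral = -(0.329 × 0.000482) = -0.0001586
  Case 3: epsilon_lateral = -(0.268 × 0.00158) = -0.0004234
  Case 4: epsilon_lateral = -(0.327 × 0.000411) = -0.0001344
Ordering by |epsilon_lateral|: 0.0004891 (case 1) > 0.0004234 (case 3) > 0.0001586 (case 2) > 0.0001344 (case 4)
Final answer: 1, 3, 2, 4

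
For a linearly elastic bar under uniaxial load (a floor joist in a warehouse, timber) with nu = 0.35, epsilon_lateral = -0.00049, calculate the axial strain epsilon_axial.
Model: a linearly elastic bar under uniaxial load, so epsilon_lateral = -nu·epsilon_axial.
Solve for epsilon_axial: epsilon_axial = -epsilon_lateral / nu.
Substitute:
  epsilon_axial = -(-0.00049) / 0.35
  epsilon_axial = 0.0014
Final answer: epsilon_axial = 0.0014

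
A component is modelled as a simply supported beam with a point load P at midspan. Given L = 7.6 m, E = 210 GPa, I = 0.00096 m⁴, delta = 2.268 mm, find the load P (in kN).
Model: a simply supported beam with a point load P at midspan, so delta = (P·L^3) / (48·E·I).
Solve for P: P = (48·delta·E·I) / L^3.
Convert to SI units:
  E = 210 GPa = 2.1 × 10¹¹ Pa
  delta = 2.268 mm = 0.002268 m
Substitute:
  P = (48 × 0.002268 × (2.1 × 10¹¹) × 0.00096) / 7.6^3
  P = 50000 N
Convert: P = 50000 N = 50 kN
Final answer: P = 50 kN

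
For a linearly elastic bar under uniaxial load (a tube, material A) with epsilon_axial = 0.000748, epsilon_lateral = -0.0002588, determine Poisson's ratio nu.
Model: a linearly elastic bar under uniaxial load, so epsilon_lateral = -nu·epsilon_axial.
Solve for nu: nu = -epsilon_lateral / epsilon_axial.
Substitute:
  nu = -(-0.0002588) / 0.000748
  nu = 0.346
Final answer: nu = 0.346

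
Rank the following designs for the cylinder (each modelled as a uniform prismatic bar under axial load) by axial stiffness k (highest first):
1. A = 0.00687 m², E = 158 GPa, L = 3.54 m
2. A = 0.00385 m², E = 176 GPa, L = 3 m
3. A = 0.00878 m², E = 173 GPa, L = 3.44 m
Model: a uniform prismatic bar under axial load, so k = (A·E) / L (SI units).
  Case 1: k = (0.00687 × (1.58 × 10¹¹)) / 3.54 = 3.066 × 10⁸ N/m = 306.6 MN/m
  Case 2: k = (0.00385 × (1.76 × 10¹¹)) / 3 = 2.259 × 10⁸ N/m = 225.9 MN/m
  Case 3: k = (0.00878 × (1.73 × 10¹¹)) / 3.44 = 4.416 × 10⁸ N/m = 441.6 MN/m
Ordering: 441.6 MN/m (case 3) > 306.6 MN/m (case 1) > 225.9 MN/m (case 2)
Final answer: 3, 1, 2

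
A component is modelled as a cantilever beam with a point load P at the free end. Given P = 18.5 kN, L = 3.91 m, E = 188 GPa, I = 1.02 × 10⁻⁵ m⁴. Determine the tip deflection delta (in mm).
Model: a cantilever beam with a point load P at the free end, so delta = (P·L^3) / (3·E·I).
Convert to SI units:
  P = 18.5 kN = 18500 N
  E = 188 GPa = 1.88 × 10¹¹ Pa
Substitute:
  delta = (18500 × 3.91^3) / (3 × (1.88 × 10¹¹) × (1.02 × 10⁻⁵))
  delta = 0.1922 m
Convert: delta = 0.1922 m = 192.2 mm
Final answer: delta = 192.2 mm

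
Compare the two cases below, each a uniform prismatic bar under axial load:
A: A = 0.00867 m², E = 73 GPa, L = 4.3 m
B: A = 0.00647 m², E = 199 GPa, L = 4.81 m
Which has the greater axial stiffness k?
Model: a uniform prismatic bar under axial load, so k = (A·E) / L (SI units).
  A: k = (0.00867 × (7.3 × 10¹⁰)) / 4.3 = 1.472 × 10⁸ N/m = 147.2 MN/m
  B: k = (0.00647 × (1.99 × 10¹¹)) / 4.81 = 2.677 × 10⁸ N/m = 267.7 MN/m
267.7 MN/m > 147.2 MN/m, so B is larger.
Final answer: B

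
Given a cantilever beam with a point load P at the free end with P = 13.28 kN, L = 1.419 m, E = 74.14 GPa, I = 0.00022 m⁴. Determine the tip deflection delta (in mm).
Model: a cantilever beam with a point load P at the free end, so delta = (P·L^3) / (3·E·I).
Convert to SI units:
  P = 13.28 kN = 13280 N
  E = 74.14 GPa = 7.414 × 10¹⁰ Pa
Substitute:
  delta = (13280 × 1.419^3) / (3 × (7.414 × 10¹⁰) × 0.00022)
  delta = 0.0007754 m
Convert: delta = 0.0007754 m = 0.7754 mm
Final answer: delta = 0.7754 mm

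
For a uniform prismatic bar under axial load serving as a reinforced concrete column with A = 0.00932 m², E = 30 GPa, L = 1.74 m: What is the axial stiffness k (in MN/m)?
Model: a uniform prismatic bar under axial load, so k = (A·E) / L.
Convert to SI units:
  E = 30 GPa = 3 × 10¹⁰ Pa
Substitute:
  k = (0.00932 × (3 × 10¹⁰)) / 1.74
  k = 1.607 × 10⁸ N/m
Convert: k = 1.607 × 10⁸ N/m = 160.7 MN/m
Final answer: k = 160.7 MN/m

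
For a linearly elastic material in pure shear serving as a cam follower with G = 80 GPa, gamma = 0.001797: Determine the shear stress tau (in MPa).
Model: a linearly elastic material in pure shear, so tau = G·gamma.
Convert to SI units:
  G = 80 GPa = 8 × 10¹⁰ Pa
Substitute:
  tau = (8 × 10¹⁰) × 0.001797
  tau = 1.438 × 10⁸ Pa
Convert: tau = 1.438 × 10⁸ Pa = 143.8 MPa
Final answer: tau = 143.8 MPa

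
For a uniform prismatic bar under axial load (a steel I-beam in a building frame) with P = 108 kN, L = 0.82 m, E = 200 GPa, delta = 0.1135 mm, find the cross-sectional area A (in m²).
Model: a uniform prismatic bar under axial load, so delta = (P·L) / (A·E).
Solve for A: A = (P·L) / (delta·E).
Convert to SI units:
  P = 108 kN = 108000 N
  E = 200 GPa = 2 × 10¹¹ Pa
  delta = 0.1135 mm = 0.0001135 m
Substitute:
  A = (108000 × 0.82) / (0.0001135 × (2 × 10¹¹))
  A = 0.003901 m²
Final answer: A = 0.003901 m²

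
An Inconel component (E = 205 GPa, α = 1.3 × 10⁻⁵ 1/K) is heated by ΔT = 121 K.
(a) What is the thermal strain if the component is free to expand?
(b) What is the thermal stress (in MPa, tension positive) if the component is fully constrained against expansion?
(a) Free thermal strain ε_th = α·ΔT = (1.3 × 10⁻⁵) × 121 = 0.001573
(b) Fully constrained, the expansion is suppressed, so σ = -E·α·ΔT. Convert E = 205 GPa = 2.05 × 10¹¹ Pa.
  σ = -(2.05 × 10¹¹) × (1.3 × 10⁻⁵) × 121 = -3.225 × 10⁸ Pa = -322.5 MPa (compressive)
Final answer: (a) ε_th = 0.001573, (b) σ = -322.5 MPa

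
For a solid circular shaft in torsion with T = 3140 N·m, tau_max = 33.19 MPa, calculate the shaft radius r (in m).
Model: a solid circular shaft in torsion, so tau_max = (2·T) / (π·r^3).
Solve for r: r = ((2·T) / (π·tau_max))^(1/3).
Convert to SI units:
  tau_max = 33.19 MPa = 3.319 × 10⁷ Pa
Substitute:
  r = ((2 × 3140) / (π × (3.319 × 10⁷)))^(1/3)
  r = 0.0392 m
Final answer: r = 0.0392 m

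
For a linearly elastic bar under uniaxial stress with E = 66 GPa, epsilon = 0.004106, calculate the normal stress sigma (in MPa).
Model: a linearly elastic bar under uniaxial stress, so epsilon = sigma / E.
Solve for sigma: sigma = epsilon·E.
Convert to SI units:
  E = 66 GPa = 6.6 × 10¹⁰ Pa
Substitute:
  sigma = 0.004106 × (6.6 × 10¹⁰)
  sigma = 2.71 × 10⁸ Pa
Convert: sigma = 2.71 × 10⁸ Pa = 271 MPa
Final answer: sigma = 271 MPa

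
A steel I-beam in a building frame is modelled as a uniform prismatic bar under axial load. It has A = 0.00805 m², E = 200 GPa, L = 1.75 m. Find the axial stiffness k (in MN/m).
Model: a uniform prismatic bar under axial load, so k = (A·E) / L.
Convert to SI units:
  E = 200 GPa = 2 × 10¹¹ Pa
Substitute:
  k = (0.00805 × (2 × 10¹¹)) / 1.75
  k = 9.2 × 10⁸ N/m
Convert: k = 9.2 × 10⁸ N/m = 920 MN/m
Final answer: k = 920 MN/m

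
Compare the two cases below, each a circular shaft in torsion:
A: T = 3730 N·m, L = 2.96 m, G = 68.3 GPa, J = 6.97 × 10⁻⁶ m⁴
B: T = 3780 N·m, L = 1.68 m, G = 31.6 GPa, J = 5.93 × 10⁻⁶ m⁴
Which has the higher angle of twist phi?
Model: a circular shaft in torsion, so phi = (T·L) / (G·J) (SI units).
  A: phi = (3730 × 2.96) / ((6.83 × 10¹⁰) × (6.97 × 10⁻⁶)) = 0.02319 rad = 1.329°
  B: phi = (3780 × 1.68) / ((3.16 × 10¹⁰) × (5.93 × 10⁻⁶)) = 0.03389 rad = 1.942°
1.942° > 1.329°, so B is larger.
Final answer: B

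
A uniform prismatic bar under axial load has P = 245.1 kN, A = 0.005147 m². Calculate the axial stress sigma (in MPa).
Model: a uniform prismatic bar under axial load, so sigma = P / A.
Convert to SI units:
  P = 245.1 kN = 245100 N
Substitute:
  sigma = 245100 / 0.005147
  sigma = 4.762 × 10⁷ Pa
Convert: sigma = 4.762 × 10⁷ Pa = 47.62 MPa
Final answer: sigma = 47.62 MPa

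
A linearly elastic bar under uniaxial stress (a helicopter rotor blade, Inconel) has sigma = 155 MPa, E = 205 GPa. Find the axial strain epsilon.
Model: a linearly elastic bar under uniaxial stress, so epsilon = sigma / E.
Convert to SI units:
  sigma = 155 MPa = 1.55 × 10⁸ Pa
  E = 205 GPa = 2.05 × 10¹¹ Pa
Substitute:
  epsilon = (1.55 × 10⁸) / (2.05 × 10¹¹)
  epsilon = 0.0007561
Final answer: epsilon = 0.0007561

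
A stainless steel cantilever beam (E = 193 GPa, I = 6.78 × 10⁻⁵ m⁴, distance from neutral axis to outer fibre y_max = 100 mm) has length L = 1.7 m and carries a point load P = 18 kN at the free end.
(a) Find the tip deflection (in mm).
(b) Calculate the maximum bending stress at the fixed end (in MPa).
(a) Tip deflection of a cantilever with an end point load: δ = P·L^3 / (3·E·I). Convert P = 18 kN = 18000 N, E = 193 GPa = 1.93 × 10¹¹ Pa.
  δ = (18000 × 1.7^3) / (3 × (1.93 × 10¹¹) × (6.78 × 10⁻⁵)) = 0.002253 m = 2.253 mm
(b) Maximum bending moment at the fixed end: M = P·L = 18000 × 1.7 = 30600 N·m. Convert y_max = 100 mm = 0.1 m.
  σ = M·y_max / I = (30600 × 0.1) / (6.78 × 10⁻⁵) = 4.513 × 10⁷ Pa = 45.13 MPa
Final answer: (a) δ = 2.253 mm, (b) σ = 45.13 MPa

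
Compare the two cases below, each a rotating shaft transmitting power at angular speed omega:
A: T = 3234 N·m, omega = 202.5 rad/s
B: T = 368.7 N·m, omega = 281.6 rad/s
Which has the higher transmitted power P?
Model: a rotating shaft transmitting power at angular speed omega, so P = T·omega (SI units).
  A: P = 3234 × 202.5 = 654900 W = 654.9 kW
  B: P = 368.7 × 281.6 = 103800 W = 103.8 kW
654.9 kW > 103.8 kW, so A is larger.
Final answer: A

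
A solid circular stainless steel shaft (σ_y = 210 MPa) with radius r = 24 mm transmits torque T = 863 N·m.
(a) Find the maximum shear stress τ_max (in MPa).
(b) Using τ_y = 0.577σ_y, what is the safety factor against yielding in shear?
(a) For a solid circular shaft, τ_max = T·r/J with J = π·r^4/2, i.e. τ_max = 2·T / (π·r^3). Convert r = 24 mm = 0.024 m.
  τ_max = (2 × 863) / (π × 0.024^3) = 3.974 × 10⁷ Pa = 39.74 MPa
(b) τ_y = 0.577 × 210 = 121.17 MPa
  SF = τ_y/τ_max = 121.17 / 39.74 = 3.049
Final answer: (a) τ_max = 39.74 MPa, (b) SF = 3.049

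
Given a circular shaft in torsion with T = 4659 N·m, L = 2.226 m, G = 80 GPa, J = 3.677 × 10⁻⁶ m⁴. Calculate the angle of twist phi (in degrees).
Model: a circular shaft in torsion, so phi = (T·L) / (G·J).
Convert to SI units:
  G = 80 GPa = 8 × 10¹⁰ Pa
Substitute:
  phi = (4659 × 2.226) / ((8 × 10¹⁰) × (3.677 × 10⁻⁶))
  phi = 0.03526 rad
Convert to degrees: phi = 0.03526 × 180/π = 2.02°
Final answer: phi = 2.02°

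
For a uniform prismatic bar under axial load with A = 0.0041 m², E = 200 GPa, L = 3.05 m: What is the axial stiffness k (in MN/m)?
Model: a uniform prismatic bar under axial load, so k = (A·E) / L.
Convert to SI units:
  E = 200 GPa = 2 × 10¹¹ Pa
Substitute:
  k = (0.0041 × (2 × 10¹¹)) / 3.05
  k = 2.689 × 10⁸ N/m
Convert: k = 2.689 × 10⁸ N/m = 268.9 MN/m
Final answer: k = 268.9 MN/m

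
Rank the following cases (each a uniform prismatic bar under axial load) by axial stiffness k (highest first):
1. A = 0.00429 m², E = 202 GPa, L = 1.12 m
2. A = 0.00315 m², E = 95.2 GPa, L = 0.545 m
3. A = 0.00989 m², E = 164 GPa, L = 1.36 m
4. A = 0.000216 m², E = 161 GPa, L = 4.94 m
Model: a uniform prismatic bar under axial load, so k = (A·E) / L (SI units).
  Case 1: k = (0.00429 × (2.02 × 10¹¹)) / 1.12 = 7.737 × 10⁸ N/m = 773.7 MN/m
  Case 2: k = (0.00315 × (9.52 × 10¹⁰)) / 0.545 = 5.502 × 10⁸ N/m = 550.2 MN/m
  Case 3: k = (0.00989 × (1.64 × 10¹¹)) / 1.36 = 1.193 × 10⁹ N/m = 1193 MN/m
  Case 4: k = (0.000216 × (1.61 × 10¹¹)) / 4.94 = 7.04 × 10⁶ N/m = 7.04 MN/m
Ordering: 1193 MN/m (case 3) > 773.7 MN/m (case 1) > 550.2 MN/m (case 2) > 7.04 MN/m (case 4)
Final answer: 3, 1, 2, 4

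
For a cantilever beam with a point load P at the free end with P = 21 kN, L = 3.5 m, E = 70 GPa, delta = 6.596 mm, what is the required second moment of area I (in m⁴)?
Model: a cantilever beam with a point load P at the free end, so delta = (P·L^3) / (3·E·I).
Solve for I: I = (P·L^3) / (3·delta·E).
Convert to SI units:
  P = 21 kN = 21000 N
  E = 70 GPa = 7 × 10¹⁰ Pa
  delta = 6.596 mm = 0.006596 m
Substitute:
  I = (21000 × 3.5^3) / (3 × 0.006596 × (7 × 10¹⁰))
  I = 0.00065 m⁴
Final answer: I = 0.00065 m⁴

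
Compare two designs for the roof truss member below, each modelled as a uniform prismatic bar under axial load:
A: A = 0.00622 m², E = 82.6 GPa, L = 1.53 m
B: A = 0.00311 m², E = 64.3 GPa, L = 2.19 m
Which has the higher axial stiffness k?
Model: a uniform prismatic bar under axial load, so k = (A·E) / L (SI units).
  A: k = (0.00622 × (8.26 × 10¹⁰)) / 1.53 = 3.358 × 10⁸ N/m = 335.8 MN/m
  B: k = (0.00311 × (6.43 × 10¹⁰)) / 2.19 = 9.131 × 10⁷ N/m = 91.31 MN/m
335.8 MN/m > 91.31 MN/m, so A is larger.
Final answer: A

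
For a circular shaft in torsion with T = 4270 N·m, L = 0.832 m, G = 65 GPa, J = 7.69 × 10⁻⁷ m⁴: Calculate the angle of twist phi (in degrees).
Model: a circular shaft in torsion, so phi = (T·L) / (G·J).
Convert to SI units:
  G = 65 GPa = 6.5 × 10¹⁰ Pa
Substitute:
  phi = (4270 × 0.832) / ((6.5 × 10¹⁰) × (7.69 × 10⁻⁷))
  phi = 0.07107 rad
Convert to degrees: phi = 0.07107 × 180/π = 4.072°
Final answer: phi = 4.072°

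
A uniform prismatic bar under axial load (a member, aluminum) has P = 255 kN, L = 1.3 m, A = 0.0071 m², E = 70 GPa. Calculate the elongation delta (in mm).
Model: a uniform prismatic bar under axial load, so delta = (P·L) / (A·E).
Convert to SI units:
  P = 255 kN = 255000 N
  E = 70 GPa = 7 × 10¹⁰ Pa
Substitute:
  delta = (255000 × 1.3) / (0.0071 × (7 × 10¹⁰))
  delta = 0.000667 m
Convert: delta = 0.000667 m = 0.667 mm
Final answer: delta = 0.667 mm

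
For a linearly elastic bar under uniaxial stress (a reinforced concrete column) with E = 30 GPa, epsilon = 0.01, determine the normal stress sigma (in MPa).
Model: a linearly elastic bar under uniaxial stress, so epsilon = sigma / E.
Solve for sigma: sigma = epsilon·E.
Convert to SI units:
  E = 30 GPa = 3 × 10¹⁰ Pa
Substitute:
  sigma = 0.01 × (3 × 10¹⁰)
  sigma = 3 × 10⁸ Pa
Convert: sigma = 3 × 10⁸ Pa = 300 MPa
Final answer: sigma = 300 MPa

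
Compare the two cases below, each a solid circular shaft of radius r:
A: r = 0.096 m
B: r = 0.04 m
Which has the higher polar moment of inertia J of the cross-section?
Model: a solid circular shaft of radius r, so J = (π·r^4) / 2 (SI units).
  A: J = (π × 0.096^4) / 2 = 0.0001334 m⁴
  B: J = (π × 0.04^4) / 2 = 4.021 × 10⁻⁶ m⁴
0.0001334 m⁴ > 4.021 × 10⁻⁶ m⁴, so A is larger.
Final answer: A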